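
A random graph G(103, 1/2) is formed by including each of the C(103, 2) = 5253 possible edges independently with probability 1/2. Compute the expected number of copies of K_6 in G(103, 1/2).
E[# K_6] = C(103, 6) · (1/2)^C(6, 2) = 1429840335 / 2^15 ≈ 43635.264130

For each 6-subset S of vertices (there are C(103, 6) = 1429840335 such S), let X_S = 1 if S induces a K_6 (all C(6, 2) = 15 edges present). Then P(X_S = 1) = (1/2)^15 = 1/32768. By linearity of expectation, E[# K_6] = C(103, 6) · (1/2)^15 = 1429840335 / 32768 ≈ 43635.264130.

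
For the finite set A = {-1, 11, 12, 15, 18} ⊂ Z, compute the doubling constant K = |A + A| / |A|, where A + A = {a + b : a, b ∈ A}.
K = |A + A| / |A| = 14/5

Enumerate A + A = {a + b : a, b ∈ A}. With |A| = 5, there are |A|^2 = 25 ordered sum pairs; collecting distinct values, A + A = {-2, 10, 11, 14, 17, 22, 23, 24, 26, 27, 29, 30, 33, 36}, so |A + A| = 14. Thus K = 14/5. For comparison, the minimum possible |A + A| over all 5-element sets is 2·5 − 1 = 9 (so min K = 9/5), attained only by arithmetic progressions.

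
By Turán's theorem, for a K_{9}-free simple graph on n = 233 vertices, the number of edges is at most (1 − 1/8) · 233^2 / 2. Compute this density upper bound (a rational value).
Turán density bound = (7/8) · 233^2/2 = 380023/16 ≈ 23751.4375

Turán's theorem: ex(n, K_{r+1}) is achieved by the complete r-partite Turán graph T(n, r) with parts as balanced as possible, and is at most (1 − 1/r) · n^2/2. For r = 8, n = 233: the density bound is (7/8) · 54289/2 = 380023/16 ≈ 23751.4375. The integer-valued extremum is e(T(233, 8)) = 23751, which is strictly less than the density bound 380023/16 since 8 ∤ 233 (the parts of T(233, 8) cannot all be equal).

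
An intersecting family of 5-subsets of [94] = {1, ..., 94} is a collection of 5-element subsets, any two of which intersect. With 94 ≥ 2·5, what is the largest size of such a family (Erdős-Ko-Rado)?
max |F| = C(93, 4) = 2919735

Erdős-Ko-Rado (1961): when n ≥ 2k, max |F| = C(n−1, k−1). The bound is attained by the star {A : i ∈ A} for any fixed i ∈ [n]. Here C(94−1, 5−1) = C(93, 4) = 2919735.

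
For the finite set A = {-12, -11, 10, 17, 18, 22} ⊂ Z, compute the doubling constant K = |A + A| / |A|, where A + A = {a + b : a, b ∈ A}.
K = |A + A| / |A| = 20/6 = 10/3

Enumerate A + A = {a + b : a, b ∈ A}. With |A| = 6, there are |A|^2 = 36 ordered sum pairs; collecting distinct values, A + A = {-24, -23, -22, -2, -1, 5, 6, 7, 10, 11, 20, 27, 28, 32, 34, 35, 36, 39, 40, 44}, so |A + A| = 20. Thus K = 20/6 = 10/3. For comparison, the minimum possible |A + A| over all 6-element sets is 2·6 − 1 = 11 (so min K = 11/6), attained only by arithmetic progressions.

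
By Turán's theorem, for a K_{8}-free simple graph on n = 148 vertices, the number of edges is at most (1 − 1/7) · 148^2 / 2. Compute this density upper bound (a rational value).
Turán density bound = (6/7) · 148^2/2 = 65712/7 ≈ 9387.4286

Turán's theorem: ex(n, K_{r+1}) is achieved by the complete r-partite Turán graph T(n, r) with parts as balanced as possible, and is at most (1 − 1/r) · n^2/2. For r = 7, n = 148: the density bound is (6/7) · 21904/2 = 65712/7 ≈ 9387.4286. The integer-valued extremum is e(T(148, 7)) = 9387, which is strictly less than the density bound 65712/7 since 7 ∤ 148 (the parts of T(148, 7) cannot all be equal).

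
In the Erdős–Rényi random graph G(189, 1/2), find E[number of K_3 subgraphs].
E[# K_3] = C(189, 3) · (1/2)^C(3, 2) = 1107414 / 2^3 = 553707/4 = 138426.75

For each 3-subset S of vertices (there are C(189, 3) = 1107414 such S), let X_S = 1 if S induces a K_3 (all C(3, 2) = 3 edges present). Then P(X_S = 1) = (1/2)^3 = 1/8. By linearity of expectation, E[# K_3] = C(189, 3) · (1/2)^3 = 1107414 / 8 = 553707/4 = 138426.75.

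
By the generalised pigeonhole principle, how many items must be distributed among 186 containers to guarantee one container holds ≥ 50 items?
n = (50 − 1)·186 + 1 = 9115

By the generalised pigeonhole principle, to guarantee some box contains ≥ r objects we need more than (r − 1) · k objects total. Threshold: n = (r − 1) · k + 1. With r = 50 and k = 186: n = 49 · 186 + 1 = 9114 + 1 = 9115. For n = 9114 = 49 · 186, we can put exactly 49 objects in every box, avoiding 50 in any single one — so 9115 is tight.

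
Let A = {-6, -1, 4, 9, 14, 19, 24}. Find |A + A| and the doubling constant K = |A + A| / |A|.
K = |A + A| / |A| = 13/7

Enumerate A + A = {a + b : a, b ∈ A}. With |A| = 7, there are |A|^2 = 49 ordered sum pairs; collecting distinct values, A + A = {-12, -7, -2, 3, 8, 13, 18, 23, 28, 33, 38, 43, 48}, so |A + A| = 13. Thus K = 13/7. Here |A + A| = 2|A| − 1 = 13, the minimum possible — so K = 13/7 is minimal, which holds iff A is an arithmetic progression.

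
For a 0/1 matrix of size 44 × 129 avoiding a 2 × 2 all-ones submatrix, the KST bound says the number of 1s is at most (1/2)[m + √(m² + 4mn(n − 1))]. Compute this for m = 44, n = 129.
z(44, 129; 2, 2) ≤ (1/2)[44 + √(44² + 4·44·129·128)] = (1/2)[44 + √2908048] = 874.65

Kővári–Sós–Turán: let r_1, ..., r_44 be the row sums and z = Σ r_i the total number of 1s. Each pair of columns can share at most one row with both entries 1 (else a 2×2 all-ones block appears), so Σ_i C(r_i, 2) ≤ C(129, 2) = 8256. By convexity Σ_i C(r_i, 2) ≥ 44·C(z/44, 2) = z(z − 44)/(2·44), giving z² − 44z − 44·129·128 ≤ 0 and hence z ≤ (1/2)[44 + √(1936 + 4·726528)] = (1/2)[44 + √2908048] ≈ (1/2)(44 + 1705.3) = 874.65.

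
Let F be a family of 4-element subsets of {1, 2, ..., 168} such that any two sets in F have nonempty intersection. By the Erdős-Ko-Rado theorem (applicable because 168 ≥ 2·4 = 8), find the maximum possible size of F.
max |F| = C(167, 3) = 762355

The Erdős-Ko-Rado theorem states: for n ≥ 2k, an intersecting family of k-subsets of an n-element set has size at most C(n − 1, k − 1), with equality for 'star' families {A ⊆ [n] : |A| = k, i ∈ A} (fix an element i). For n = 168, k = 4: C(167, 3) = 762355.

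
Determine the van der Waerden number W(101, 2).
W(101, 2) = 101 + 1 = 102

A 2-term AP is any pair of integers, so a monochromatic 2-AP exists iff some colour is used at least twice. With 101 colours, the colouring i ↦ i on {1, ..., 101} uses each colour once, avoiding any monochromatic pair, so W(101, 2) > 101. For {1, ..., 102}, pigeonhole forces two integers of the same colour, which form a monochromatic 2-AP. Hence W(101, 2) = 102.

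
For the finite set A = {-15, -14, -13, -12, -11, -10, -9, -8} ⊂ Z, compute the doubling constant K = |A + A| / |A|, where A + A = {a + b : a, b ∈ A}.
K = |A + A| / |A| = 15/8

Enumerate A + A = {a + b : a, b ∈ A}. With |A| = 8, there are |A|^2 = 64 ordered sum pairs; collecting distinct values, A + A = {-30, -29, -28, -27, -26, -25, -24, -23, -22, -21, -20, -19, -18, -17, -16}, so |A + A| = 15. Thus K = 15/8. Here |A + A| = 2|A| − 1 = 15, the minimum possible — so K = 15/8 is minimal, which holds iff A is an arithmetic progression.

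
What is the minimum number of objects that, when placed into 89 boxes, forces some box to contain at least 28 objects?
n = (28 − 1)·89 + 1 = 2404

By the generalised pigeonhole principle, to guarantee some box contains ≥ r objects we need more than (r − 1) · k objects total. Threshold: n = (r − 1) · k + 1. With r = 28 and k = 89: n = 27 · 89 + 1 = 2403 + 1 = 2404. For n = 2403 = 27 · 89, we can put exactly 27 objects in every box, avoiding 28 in any single one — so 2404 is tight.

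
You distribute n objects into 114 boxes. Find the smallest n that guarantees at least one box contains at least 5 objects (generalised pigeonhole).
n = (5 − 1)·114 + 1 = 457

By the generalised pigeonhole principle, to guarantee some box contains ≥ r objects we need more than (r − 1) · k objects total. Threshold: n = (r − 1) · k + 1. With r = 5 and k = 114: n = 4 · 114 + 1 = 456 + 1 = 457. For n = 456 = 4 · 114, we can put exactly 4 objects in every box, avoiding 5 in any single one — so 457 is tight.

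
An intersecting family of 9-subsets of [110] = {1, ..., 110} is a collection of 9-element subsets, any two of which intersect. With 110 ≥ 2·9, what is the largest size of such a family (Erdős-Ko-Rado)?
max |F| = C(109, 8) = 379908847539

The Erdős-Ko-Rado theorem states: for n ≥ 2k, an intersecting family of k-subsets of an n-element set has size at most C(n − 1, k − 1), with equality for 'star' families {A ⊆ [n] : |A| = k, i ∈ A} (fix an element i). For n = 110, k = 9: C(109, 8) = 379908847539.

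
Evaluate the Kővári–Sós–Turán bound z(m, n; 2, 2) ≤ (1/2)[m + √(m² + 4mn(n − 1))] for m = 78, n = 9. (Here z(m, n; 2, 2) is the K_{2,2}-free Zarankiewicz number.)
z(78, 9; 2, 2) ≤ (1/2)[78 + √(78² + 4·78·9·8)] = (1/2)[78 + √28548] = 123.4808

Kővári–Sós–Turán: let r_1, ..., r_78 be the row sums and z = Σ r_i the total number of 1s. Each pair of columns can share at most one row with both entries 1 (else a 2×2 all-ones block appears), so Σ_i C(r_i, 2) ≤ C(9, 2) = 36. By convexity Σ_i C(r_i, 2) ≥ 78·C(z/78, 2) = z(z − 78)/(2·78), giving z² − 78z − 78·9·8 ≤ 0 and hence z ≤ (1/2)[78 + √(6084 + 4·5616)] = (1/2)[78 + √28548] ≈ (1/2)(78 + 168.9615) = 123.4808.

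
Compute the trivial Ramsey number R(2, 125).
R(2, 125) = 125

R(2, k) = k for all k ≥ 2: in a 2-colouring of K_k, either some edge is red (a red K_2) or all edges are blue (a blue K_k). And K_{124} coloured all-blue has no blue K_125, so R(2, 125) > 124. Hence R(2, 125) = 125.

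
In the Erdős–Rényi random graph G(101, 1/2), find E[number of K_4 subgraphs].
E[# K_4] = C(101, 4) · (1/2)^C(4, 2) = 4082925 / 2^6 = 63795.703125

For each 4-subset S of vertices (there are C(101, 4) = 4082925 such S), let X_S = 1 if S induces a K_4 (all C(4, 2) = 6 edges present). Then P(X_S = 1) = (1/2)^6 = 1/64. By linearity of expectation, E[# K_4] = C(101, 4) · (1/2)^6 = 4082925 / 64 = 63795.703125.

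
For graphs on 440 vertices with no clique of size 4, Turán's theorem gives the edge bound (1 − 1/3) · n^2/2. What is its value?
Turán density bound = (2/3) · 440^2/2 = 193600/3 ≈ 64533.3333

Turán's theorem: ex(n, K_{r+1}) is achieved by the complete r-partite Turán graph T(n, r) with parts as balanced as possible, and is at most (1 − 1/r) · n^2/2. For r = 3, n = 440: the density bound is (2/3) · 193600/2 = 193600/3 ≈ 64533.3333. The integer-valued extremum is e(T(440, 3)) = 64533, which is strictly less than the density bound 193600/3 since 3 ∤ 440 (the parts of T(440, 3) cannot all be equal).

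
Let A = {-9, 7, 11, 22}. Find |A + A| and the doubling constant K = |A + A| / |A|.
K = |A + A| / |A| = 10/4 = 5/2

Enumerate A + A = {a + b : a, b ∈ A}. With |A| = 4, there are |A|^2 = 16 ordered sum pairs; collecting distinct values, A + A = {-18, -2, 2, 13, 14, 18, 22, 29, 33, 44}, so |A + A| = 10. Thus K = 10/4 = 5/2. For comparison, the minimum possible |A + A| over all 4-element sets is 2·4 − 1 = 7 (so min K = 7/4), attained only by arithmetic progressions.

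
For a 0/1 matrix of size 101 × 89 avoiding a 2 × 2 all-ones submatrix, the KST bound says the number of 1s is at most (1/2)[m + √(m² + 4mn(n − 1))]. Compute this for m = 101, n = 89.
z(101, 89; 2, 2) ≤ (1/2)[101 + √(101² + 4·101·89·88)] = (1/2)[101 + √3174329] = 941.3323

Kővári–Sós–Turán: let r_1, ..., r_101 be the row sums and z = Σ r_i the total number of 1s. Each pair of columns can share at most one row with both entries 1 (else a 2×2 all-ones block appears), so Σ_i C(r_i, 2) ≤ C(89, 2) = 3916. By convexity Σ_i C(r_i, 2) ≥ 101·C(z/101, 2) = z(z − 101)/(2·101), giving z² − 101z − 101·89·88 ≤ 0 and hence z ≤ (1/2)[101 + √(10201 + 4·791032)] = (1/2)[101 + √3174329] ≈ (1/2)(101 + 1781.6647) = 941.3323.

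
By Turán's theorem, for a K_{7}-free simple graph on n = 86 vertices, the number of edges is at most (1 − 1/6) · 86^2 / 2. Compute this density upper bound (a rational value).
Turán density bound = (5/6) · 86^2/2 = 9245/3 ≈ 3081.6667

Turán's theorem: ex(n, K_{r+1}) is achieved by the complete r-partite Turán graph T(n, r) with parts as balanced as possible, and is at most (1 − 1/r) · n^2/2. For r = 6, n = 86: the density bound is (5/6) · 7396/2 = 9245/3 ≈ 3081.6667. The integer-valued extremum is e(T(86, 6)) = 3081, which is strictly less than the density bound 9245/3 since 6 ∤ 86 (the parts of T(86, 6) cannot all be equal).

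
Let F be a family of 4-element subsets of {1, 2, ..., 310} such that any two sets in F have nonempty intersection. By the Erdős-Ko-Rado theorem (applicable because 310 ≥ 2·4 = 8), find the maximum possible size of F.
max |F| = C(309, 3) = 4869634

Erdős-Ko-Rado (1961): when n ≥ 2k, max |F| = C(n−1, k−1). The bound is attained by the star {A : i ∈ A} for any fixed i ∈ [n]. Here C(310−1, 4−1) = C(309, 3) = 4869634.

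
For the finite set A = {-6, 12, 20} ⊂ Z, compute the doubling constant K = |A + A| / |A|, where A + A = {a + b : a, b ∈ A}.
K = |A + A| / |A| = 6/3 = 2

Enumerate A + A = {a + b : a, b ∈ A}. With |A| = 3, there are |A|^2 = 9 ordered sum pairs; collecting distinct values, A + A = {-12, 6, 14, 24, 32, 40}, so |A + A| = 6. Thus K = 6/3 = 2. For comparison, the minimum possible |A + A| over all 3-element sets is 2·3 − 1 = 5 (so min K = 5/3), attained only by arithmetic progressions.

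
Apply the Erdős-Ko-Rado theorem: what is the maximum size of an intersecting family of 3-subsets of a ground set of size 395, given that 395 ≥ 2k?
max |F| = C(394, 2) = 77421

The Erdős-Ko-Rado theorem states: for n ≥ 2k, an intersecting family of k-subsets of an n-element set has size at most C(n − 1, k − 1), with equality for 'star' families {A ⊆ [n] : |A| = k, i ∈ A} (fix an element i). For n = 395, k = 3: C(394, 2) = 77421.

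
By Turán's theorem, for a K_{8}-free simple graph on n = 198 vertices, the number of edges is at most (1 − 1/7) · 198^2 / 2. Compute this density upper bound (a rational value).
Turán density bound = (6/7) · 198^2/2 = 117612/7 ≈ 16801.7143

Turán's theorem: ex(n, K_{r+1}) is achieved by the complete r-partite Turán graph T(n, r) with parts as balanced as possible, and is at most (1 − 1/r) · n^2/2. For r = 7, n = 198: the density bound is (6/7) · 39204/2 = 117612/7 ≈ 16801.7143. The integer-valued extremum is e(T(198, 7)) = 16801, which is strictly less than the density bound 117612/7 since 7 ∤ 198 (the parts of T(198, 7) cannot all be equal).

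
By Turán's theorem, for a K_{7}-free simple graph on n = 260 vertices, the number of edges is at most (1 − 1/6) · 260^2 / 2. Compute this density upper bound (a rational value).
Turán density bound = (5/6) · 260^2/2 = 84500/3 ≈ 28166.6667

Turán's theorem: ex(n, K_{r+1}) is achieved by the complete r-partite Turán graph T(n, r) with parts as balanced as possible, and is at most (1 − 1/r) · n^2/2. For r = 6, n = 260: the density bound is (5/6) · 67600/2 = 84500/3 ≈ 28166.6667. The integer-valued extremum is e(T(260, 6)) = 28166, which is strictly less than the density bound 84500/3 since 6 ∤ 260 (the parts of T(260, 6) cannot all be equal).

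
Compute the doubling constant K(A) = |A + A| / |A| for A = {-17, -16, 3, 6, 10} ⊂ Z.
K = |A + A| / |A| = 15/5 = 3

Enumerate A + A = {a + b : a, b ∈ A}. With |A| = 5, there are |A|^2 = 25 ordered sum pairs; collecting distinct values, A + A = {-34, -33, -32, -14, -13, -11, -10, -7, -6, 6, 9, 12, 13, 16, 20}, so |A + A| = 15. Thus K = 15/5 = 3. For comparison, the minimum possible |A + A| over all 5-element sets is 2·5 − 1 = 9 (so min K = 9/5), attained only by arithmetic progressions.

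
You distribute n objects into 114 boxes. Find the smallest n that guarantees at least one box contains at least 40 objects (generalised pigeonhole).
n = (40 − 1)·114 + 1 = 4447

By the generalised pigeonhole principle, to guarantee some box contains ≥ r objects we need more than (r − 1) · k objects total. Threshold: n = (r − 1) · k + 1. With r = 40 and k = 114: n = 39 · 114 + 1 = 4446 + 1 = 4447. For n = 4446 = 39 · 114, we can put exactly 39 objects in every box, avoiding 40 in any single one — so 4447 is tight.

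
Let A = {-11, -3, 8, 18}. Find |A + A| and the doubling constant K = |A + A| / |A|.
K = |A + A| / |A| = 10/4 = 5/2

Enumerate A + A = {a + b : a, b ∈ A}. With |A| = 4, there are |A|^2 = 16 ordered sum pairs; collecting distinct values, A + A = {-22, -14, -6, -3, 5, 7, 15, 16, 26, 36}, so |A + A| = 10. Thus K = 10/4 = 5/2. For comparison, the minimum possible |A + A| over all 4-element sets is 2·4 − 1 = 7 (so min K = 7/4), attained only by arithmetic progressions.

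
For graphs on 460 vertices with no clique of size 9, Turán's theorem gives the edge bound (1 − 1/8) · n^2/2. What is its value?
Turán density bound = (7/8) · 460^2/2 = 92575

Turán's theorem: ex(n, K_{r+1}) is achieved by the complete r-partite Turán graph T(n, r) with parts as balanced as possible, and is at most (1 − 1/r) · n^2/2. For r = 8, n = 460: the density bound is (7/8) · 211600/2 = 92575. The integer-valued extremum is e(T(460, 8)) = 92574, which is strictly less than the density bound 92575 since 8 ∤ 460 (the parts of T(460, 8) cannot all be equal).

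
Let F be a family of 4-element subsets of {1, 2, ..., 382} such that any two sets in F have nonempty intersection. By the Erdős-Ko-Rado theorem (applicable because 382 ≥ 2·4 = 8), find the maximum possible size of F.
max |F| = C(381, 3) = 9145270

The Erdős-Ko-Rado theorem states: for n ≥ 2k, an intersecting family of k-subsets of an n-element set has size at most C(n − 1, k − 1), with equality for 'star' families {A ⊆ [n] : |A| = k, i ∈ A} (fix an element i). For n = 382, k = 4: C(381, 3) = 9145270.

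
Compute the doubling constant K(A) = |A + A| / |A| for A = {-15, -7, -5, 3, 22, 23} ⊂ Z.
K = |A + A| / |A| = 20/6 = 10/3

Enumerate A + A = {a + b : a, b ∈ A}. With |A| = 6, there are |A|^2 = 36 ordered sum pairs; collecting distinct values, A + A = {-30, -22, -20, -14, -12, -10, -4, -2, 6, 7, 8, 15, 16, 17, 18, 25, 26, 44, 45, 46}, so |A + A| = 20. Thus K = 20/6 = 10/3. For comparison, the minimum possible |A + A| over all 6-element sets is 2·6 − 1 = 11 (so min K = 11/6), attained only by arithmetic progressions.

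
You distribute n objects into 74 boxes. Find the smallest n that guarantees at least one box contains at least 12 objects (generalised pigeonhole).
n = (12 − 1)·74 + 1 = 815

By the generalised pigeonhole principle, to guarantee some box contains ≥ r objects we need more than (r − 1) · k objects total. Threshold: n = (r − 1) · k + 1. With r = 12 and k = 74: n = 11 · 74 + 1 = 814 + 1 = 815. For n = 814 = 11 · 74, we can put exactly 11 objects in every box, avoiding 12 in any single one — so 815 is tight.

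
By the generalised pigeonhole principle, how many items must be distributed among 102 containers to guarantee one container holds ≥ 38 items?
n = (38 − 1)·102 + 1 = 3775

By the generalised pigeonhole principle, to guarantee some box contains ≥ r objects we need more than (r − 1) · k objects total. Threshold: n = (r − 1) · k + 1. With r = 38 and k = 102: n = 37 · 102 + 1 = 3774 + 1 = 3775. For n = 3774 = 37 · 102, we can put exactly 37 objects in every box, avoiding 38 in any single one — so 3775 is tight.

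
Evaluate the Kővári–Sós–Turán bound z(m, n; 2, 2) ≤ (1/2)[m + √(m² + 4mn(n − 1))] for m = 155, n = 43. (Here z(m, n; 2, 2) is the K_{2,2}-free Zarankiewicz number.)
z(155, 43; 2, 2) ≤ (1/2)[155 + √(155² + 4·155·43·42)] = (1/2)[155 + √1143745] = 612.2301

Kővári–Sós–Turán: let r_1, ..., r_155 be the row sums and z = Σ r_i the total number of 1s. Each pair of columns can share at most one row with both entries 1 (else a 2×2 all-ones block appears), so Σ_i C(r_i, 2) ≤ C(43, 2) = 903. By convexity Σ_i C(r_i, 2) ≥ 155·C(z/155, 2) = z(z − 155)/(2·155), giving z² − 155z − 155·43·42 ≤ 0 and hence z ≤ (1/2)[155 + √(24025 + 4·279930)] = (1/2)[155 + √1143745] ≈ (1/2)(155 + 1069.4601) = 612.2301.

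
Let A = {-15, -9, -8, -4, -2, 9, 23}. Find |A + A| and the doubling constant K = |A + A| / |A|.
K = |A + A| / |A| = 26/7

Enumerate A + A = {a + b : a, b ∈ A}. With |A| = 7, there are |A|^2 = 49 ordered sum pairs; collecting distinct values, A + A = {-30, -24, -23, -19, -18, -17, -16, -13, -12, -11, -10, -8, -6, -4, 0, 1, 5, 7, 8, 14, 15, 18, 19, 21, 32, 46}, so |A + A| = 26. Thus K = 26/7. For comparison, the minimum possible |A + A| over all 7-element sets is 2·7 − 1 = 13 (so min K = 13/7), attained only by arithmetic progressions.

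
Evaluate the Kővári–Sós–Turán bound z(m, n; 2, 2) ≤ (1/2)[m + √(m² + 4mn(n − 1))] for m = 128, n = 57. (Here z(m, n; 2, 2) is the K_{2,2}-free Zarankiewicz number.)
z(128, 57; 2, 2) ≤ (1/2)[128 + √(128² + 4·128·57·56)] = (1/2)[128 + √1650688] = 706.3955

Kővári–Sós–Turán: let r_1, ..., r_128 be the row sums and z = Σ r_i the total number of 1s. Each pair of columns can share at most one row with both entries 1 (else a 2×2 all-ones block appears), so Σ_i C(r_i, 2) ≤ C(57, 2) = 1596. By convexity Σ_i C(r_i, 2) ≥ 128·C(z/128, 2) = z(z − 128)/(2·128), giving z² − 128z − 128·57·56 ≤ 0 and hence z ≤ (1/2)[128 + √(16384 + 4·408576)] = (1/2)[128 + √1650688] ≈ (1/2)(128 + 1284.791) = 706.3955.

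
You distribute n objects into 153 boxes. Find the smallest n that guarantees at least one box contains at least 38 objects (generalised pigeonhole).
n = (38 − 1)·153 + 1 = 5662

By the generalised pigeonhole principle, to guarantee some box contains ≥ r objects we need more than (r − 1) · k objects total. Threshold: n = (r − 1) · k + 1. With r = 38 and k = 153: n = 37 · 153 + 1 = 5661 + 1 = 5662. For n = 5661 = 37 · 153, we can put exactly 37 objects in every box, avoiding 38 in any single one — so 5662 is tight.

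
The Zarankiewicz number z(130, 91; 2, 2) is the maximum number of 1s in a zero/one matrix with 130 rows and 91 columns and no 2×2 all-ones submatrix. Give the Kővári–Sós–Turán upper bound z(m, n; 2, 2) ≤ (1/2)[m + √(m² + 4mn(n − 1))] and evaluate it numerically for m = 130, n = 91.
z(130, 91; 2, 2) ≤ (1/2)[130 + √(130² + 4·130·91·90)] = (1/2)[130 + √4275700] = 1098.8883

Kővári–Sós–Turán: let r_1, ..., r_130 be the row sums and z = Σ r_i the total number of 1s. Each pair of columns can share at most one row with both entries 1 (else a 2×2 all-ones block appears), so Σ_i C(r_i, 2) ≤ C(91, 2) = 4095. By convexity Σ_i C(r_i, 2) ≥ 130·C(z/130, 2) = z(z − 130)/(2·130), giving z² − 130z − 130·91·90 ≤ 0 and hence z ≤ (1/2)[130 + √(16900 + 4·1064700)] = (1/2)[130 + √4275700] ≈ (1/2)(130 + 2067.7766) = 1098.8883.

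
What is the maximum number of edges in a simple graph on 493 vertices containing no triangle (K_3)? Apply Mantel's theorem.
ex(493, K_3) = ⌊493^2/4⌋ = 60762

Mantel (1907): a triangle-free graph on n vertices has at most ⌊n^2/4⌋ edges, with equality for the complete bipartite graph K_{⌊n/2⌋, ⌈n/2⌉}. For n = 493: ⌊493^2/4⌋ = ⌊243049/4⌋ = 60762. The extremal graph is K_{246, 247}, which has 246·247 = 60762 edges.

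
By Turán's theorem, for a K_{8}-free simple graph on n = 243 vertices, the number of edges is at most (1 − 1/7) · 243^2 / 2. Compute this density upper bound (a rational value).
Turán density bound = (6/7) · 243^2/2 = 177147/7 ≈ 25306.7143

Turán's theorem: ex(n, K_{r+1}) is achieved by the complete r-partite Turán graph T(n, r) with parts as balanced as possible, and is at most (1 − 1/r) · n^2/2. For r = 7, n = 243: the density bound is (6/7) · 59049/2 = 177147/7 ≈ 25306.7143. The integer-valued extremum is e(T(243, 7)) = 25306, which is strictly less than the density bound 177147/7 since 7 ∤ 243 (the parts of T(243, 7) cannot all be equal).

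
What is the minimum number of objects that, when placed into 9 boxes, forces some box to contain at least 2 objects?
n = (2 − 1)·9 + 1 = 10

By the generalised pigeonhole principle, to guarantee some box contains ≥ r objects we need more than (r − 1) · k objects total. Threshold: n = (r − 1) · k + 1. With r = 2 and k = 9: n = 1 · 9 + 1 = 9 + 1 = 10. For n = 9 = 1 · 9, we can put exactly 1 objects in every box, avoiding 2 in any single one — so 10 is tight.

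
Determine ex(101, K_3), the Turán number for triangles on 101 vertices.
ex(101, K_3) = ⌊101^2/4⌋ = 2550

Mantel (1907): a triangle-free graph on n vertices has at most ⌊n^2/4⌋ edges, with equality for the complete bipartite graph K_{⌊n/2⌋, ⌈n/2⌉}. For n = 101: ⌊101^2/4⌋ = ⌊10201/4⌋ = 2550. The extremal graph is K_{50, 51}, which has 50·51 = 2550 edges.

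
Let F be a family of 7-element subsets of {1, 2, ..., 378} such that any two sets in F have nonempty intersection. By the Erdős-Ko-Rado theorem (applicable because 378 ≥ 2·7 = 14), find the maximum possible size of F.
max |F| = C(377, 6) = 3831345703900

The Erdős-Ko-Rado theorem states: for n ≥ 2k, an intersecting family of k-subsets of an n-element set has size at most C(n − 1, k − 1), with equality for 'star' families {A ⊆ [n] : |A| = k, i ∈ A} (fix an element i). For n = 378, k = 7: C(377, 6) = 3831345703900.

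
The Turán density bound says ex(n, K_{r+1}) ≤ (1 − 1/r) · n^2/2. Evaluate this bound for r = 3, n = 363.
Turán density bound = (2/3) · 363^2/2 = 43923

Turán's theorem: ex(n, K_{r+1}) is achieved by the complete r-partite Turán graph T(n, r) with parts as balanced as possible, and is at most (1 − 1/r) · n^2/2. For r = 3, n = 363: the density bound is (2/3) · 131769/2 = 43923. Since 3 ∣ 363, the Turán graph T(363, 3) has parts of equal size 121, and its edge count e(T(363, 3)) = 43923 attains the density bound exactly.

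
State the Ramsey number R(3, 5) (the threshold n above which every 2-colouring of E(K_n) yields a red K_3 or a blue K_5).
R(3, 5) = 14

Lower bound: an explicit 2-colouring of K_{13} (typically a Paley-type or other structured construction) avoids a red K_3 and a blue K_5, showing R(3, 5) > 13.
Upper bound: the Erdős–Szekeres recurrence R(r, t') ≤ R(r−1, t') + R(r, t'−1) yields R(3, 5) ≤ 14.
Hence R(3, 5) = 14.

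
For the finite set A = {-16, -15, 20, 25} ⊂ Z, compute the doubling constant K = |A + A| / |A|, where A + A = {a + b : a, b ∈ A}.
K = |A + A| / |A| = 10/4 = 5/2

Enumerate A + A = {a + b : a, b ∈ A}. With |A| = 4, there are |A|^2 = 16 ordered sum pairs; collecting distinct values, A + A = {-32, -31, -30, 4, 5, 9, 10, 40, 45, 50}, so |A + A| = 10. Thus K = 10/4 = 5/2. For comparison, the minimum possible |A + A| over all 4-element sets is 2·4 − 1 = 7 (so min K = 7/4), attained only by arithmetic progressions.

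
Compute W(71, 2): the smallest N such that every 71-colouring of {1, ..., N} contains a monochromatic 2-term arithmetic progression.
W(71, 2) = 71 + 1 = 72

A 2-term AP is any pair of integers, so a monochromatic 2-AP exists iff some colour is used at least twice. With 71 colours, the colouring i ↦ i on {1, ..., 71} uses each colour once, avoiding any monochromatic pair, so W(71, 2) > 71. For {1, ..., 72}, pigeonhole forces two integers of the same colour, which form a monochromatic 2-AP. Hence W(71, 2) = 72.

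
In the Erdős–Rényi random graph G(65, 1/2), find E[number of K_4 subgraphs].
E[# K_4] = C(65, 4) · (1/2)^C(4, 2) = 677040 / 2^6 = 42315/4 = 10578.75

For each 4-subset S of vertices (there are C(65, 4) = 677040 such S), let X_S = 1 if S induces a K_4 (all C(4, 2) = 6 edges present). Then P(X_S = 1) = (1/2)^6 = 1/64. By linearity of expectation, E[# K_4] = C(65, 4) · (1/2)^6 = 677040 / 64 = 42315/4 = 10578.75.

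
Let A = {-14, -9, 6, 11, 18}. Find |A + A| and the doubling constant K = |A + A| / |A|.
K = |A + A| / |A| = 14/5

Enumerate A + A = {a + b : a, b ∈ A}. With |A| = 5, there are |A|^2 = 25 ordered sum pairs; collecting distinct values, A + A = {-28, -23, -18, -8, -3, 2, 4, 9, 12, 17, 22, 24, 29, 36}, so |A + A| = 14. Thus K = 14/5. For comparison, the minimum possible |A + A| over all 5-element sets is 2·5 − 1 = 9 (so min K = 9/5), attained only by arithmetic progressions.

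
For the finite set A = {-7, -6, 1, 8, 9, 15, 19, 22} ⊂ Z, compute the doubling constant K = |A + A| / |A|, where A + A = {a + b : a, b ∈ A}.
K = |A + A| / |A| = 29/8

Enumerate A + A = {a + b : a, b ∈ A}. With |A| = 8, there are |A|^2 = 64 ordered sum pairs; collecting distinct values, A + A = {-14, -13, -12, -6, -5, 1, 2, 3, 8, 9, 10, 12, 13, 15, 16, 17, 18, 20, 23, 24, 27, 28, 30, 31, 34, 37, 38, 41, 44}, so |A + A| = 29. Thus K = 29/8. For comparison, the minimum possible |A + A| over all 8-element sets is 2·8 − 1 = 15 (so min K = 15/8), attained only by arithmetic progressions.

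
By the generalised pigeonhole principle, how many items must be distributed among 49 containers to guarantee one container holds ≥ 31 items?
n = (31 − 1)·49 + 1 = 1471

By the generalised pigeonhole principle, to guarantee some box contains ≥ r objects we need more than (r − 1) · k objects total. Threshold: n = (r − 1) · k + 1. With r = 31 and k = 49: n = 30 · 49 + 1 = 1470 + 1 = 1471. For n = 1470 = 30 · 49, we can put exactly 30 objects in every box, avoiding 31 in any single one — so 1471 is tight.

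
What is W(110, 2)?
W(110, 2) = 110 + 1 = 111

A 2-term AP is any pair of integers, so a monochromatic 2-AP exists iff some colour is used at least twice. With 110 colours, the colouring i ↦ i on {1, ..., 110} uses each colour once, avoiding any monochromatic pair, so W(110, 2) > 110. For {1, ..., 111}, pigeonhole forces two integers of the same colour, which form a monochromatic 2-AP. Hence W(110, 2) = 111.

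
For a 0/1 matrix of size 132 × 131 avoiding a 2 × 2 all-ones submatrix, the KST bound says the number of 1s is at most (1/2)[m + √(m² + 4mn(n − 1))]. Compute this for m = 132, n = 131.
z(132, 131; 2, 2) ≤ (1/2)[132 + √(132² + 4·132·131·130)] = (1/2)[132 + √9009264] = 1566.7718

Kővári–Sós–Turán: let r_1, ..., r_132 be the row sums and z = Σ r_i the total number of 1s. Each pair of columns can share at most one row with both entries 1 (else a 2×2 all-ones block appears), so Σ_i C(r_i, 2) ≤ C(131, 2) = 8515. By convexity Σ_i C(r_i, 2) ≥ 132·C(z/132, 2) = z(z − 132)/(2·132), giving z² − 132z − 132·131·130 ≤ 0 and hence z ≤ (1/2)[132 + √(17424 + 4·2247960)] = (1/2)[132 + √9009264] ≈ (1/2)(132 + 3001.5436) = 1566.7718.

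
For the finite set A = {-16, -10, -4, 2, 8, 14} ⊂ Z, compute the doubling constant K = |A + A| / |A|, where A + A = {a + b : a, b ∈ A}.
K = |A + A| / |A| = 11/6

Enumerate A + A = {a + b : a, b ∈ A}. With |A| = 6, there are |A|^2 = 36 ordered sum pairs; collecting distinct values, A + A = {-32, -26, -20, -14, -8, -2, 4, 10, 16, 22, 28}, so |A + A| = 11. Thus K = 11/6. Here |A + A| = 2|A| − 1 = 11, the minimum possible — so K = 11/6 is minimal, which holds iff A is an arithmetic progression.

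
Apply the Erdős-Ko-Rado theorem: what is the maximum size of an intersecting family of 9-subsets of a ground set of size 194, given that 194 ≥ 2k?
max |F| = C(193, 8) = 41219164704168

Erdős-Ko-Rado (1961): when n ≥ 2k, max |F| = C(n−1, k−1). The bound is attained by the star {A : i ∈ A} for any fixed i ∈ [n]. Here C(194−1, 9−1) = C(193, 8) = 41219164704168.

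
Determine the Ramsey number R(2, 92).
R(2, 92) = 92

R(2, k) = k for all k ≥ 2: in a 2-colouring of K_k, either some edge is red (a red K_2) or all edges are blue (a blue K_k). And K_{91} coloured all-blue has no blue K_92, so R(2, 92) > 91. Hence R(2, 92) = 92.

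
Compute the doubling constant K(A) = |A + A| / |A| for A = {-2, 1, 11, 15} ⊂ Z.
K = |A + A| / |A| = 10/4 = 5/2

Enumerate A + A = {a + b : a, b ∈ A}. With |A| = 4, there are |A|^2 = 16 ordered sum pairs; collecting distinct values, A + A = {-4, -1, 2, 9, 12, 13, 16, 22, 26, 30}, so |A + A| = 10. Thus K = 10/4 = 5/2. For comparison, the minimum possible |A + A| over all 4-element sets is 2·4 − 1 = 7 (so min K = 7/4), attained only by arithmetic progressions.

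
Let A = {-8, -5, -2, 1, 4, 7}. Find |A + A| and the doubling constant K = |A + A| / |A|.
K = |A + A| / |A| = 11/6

Enumerate A + A = {a + b : a, b ∈ A}. With |A| = 6, there are |A|^2 = 36 ordered sum pairs; collecting distinct values, A + A = {-16, -13, -10, -7, -4, -1, 2, 5, 8, 11, 14}, so |A + A| = 11. Thus K = 11/6. Here |A + A| = 2|A| − 1 = 11, the minimum possible — so K = 11/6 is minimal, which holds iff A is an arithmetic progression.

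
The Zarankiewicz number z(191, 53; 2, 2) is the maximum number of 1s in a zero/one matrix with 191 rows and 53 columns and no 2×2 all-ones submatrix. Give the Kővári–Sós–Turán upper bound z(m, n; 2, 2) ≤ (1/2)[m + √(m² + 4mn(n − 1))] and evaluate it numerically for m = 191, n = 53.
z(191, 53; 2, 2) ≤ (1/2)[191 + √(191² + 4·191·53·52)] = (1/2)[191 + √2142065] = 827.2898

Kővári–Sós–Turán: let r_1, ..., r_191 be the row sums and z = Σ r_i the total number of 1s. Each pair of columns can share at most one row with both entries 1 (else a 2×2 all-ones block appears), so Σ_i C(r_i, 2) ≤ C(53, 2) = 1378. By convexity Σ_i C(r_i, 2) ≥ 191·C(z/191, 2) = z(z − 191)/(2·191), giving z² − 191z − 191·53·52 ≤ 0 and hence z ≤ (1/2)[191 + √(36481 + 4·526396)] = (1/2)[191 + √2142065] ≈ (1/2)(191 + 1463.5795) = 827.2898.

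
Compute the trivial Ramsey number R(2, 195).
R(2, 195) = 195

R(2, k) = k for all k ≥ 2: in a 2-colouring of K_k, either some edge is red (a red K_2) or all edges are blue (a blue K_k). And K_{194} coloured all-blue has no blue K_195, so R(2, 195) > 194. Hence R(2, 195) = 195.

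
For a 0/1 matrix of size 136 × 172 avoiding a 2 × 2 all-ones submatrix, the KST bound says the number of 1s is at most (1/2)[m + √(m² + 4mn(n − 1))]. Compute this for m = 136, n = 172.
z(136, 172; 2, 2) ≤ (1/2)[136 + √(136² + 4·136·172·171)] = (1/2)[136 + √16018624] = 2069.1637

Kővári–Sós–Turán: let r_1, ..., r_136 be the row sums and z = Σ r_i the total number of 1s. Each pair of columns can share at most one row with both entries 1 (else a 2×2 all-ones block appears), so Σ_i C(r_i, 2) ≤ C(172, 2) = 14706. By convexity Σ_i C(r_i, 2) ≥ 136·C(z/136, 2) = z(z − 136)/(2·136), giving z² − 136z − 136·172·171 ≤ 0 and hence z ≤ (1/2)[136 + √(18496 + 4·4000032)] = (1/2)[136 + √16018624] ≈ (1/2)(136 + 4002.3273) = 2069.1637.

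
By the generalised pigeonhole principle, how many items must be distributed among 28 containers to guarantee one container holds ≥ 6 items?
n = (6 − 1)·28 + 1 = 141

By the generalised pigeonhole principle, to guarantee some box contains ≥ r objects we need more than (r − 1) · k objects total. Threshold: n = (r − 1) · k + 1. With r = 6 and k = 28: n = 5 · 28 + 1 = 140 + 1 = 141. For n = 140 = 5 · 28, we can put exactly 5 objects in every box, avoiding 6 in any single one — so 141 is tight.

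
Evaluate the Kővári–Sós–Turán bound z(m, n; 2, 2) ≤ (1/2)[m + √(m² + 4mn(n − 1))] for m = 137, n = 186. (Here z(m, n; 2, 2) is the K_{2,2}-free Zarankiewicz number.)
z(137, 186; 2, 2) ≤ (1/2)[137 + √(137² + 4·137·186·185)] = (1/2)[137 + √18875449] = 2240.7942

Kővári–Sós–Turán: let r_1, ..., r_137 be the row sums and z = Σ r_i the total number of 1s. Each pair of columns can share at most one row with both entries 1 (else a 2×2 all-ones block appears), so Σ_i C(r_i, 2) ≤ C(186, 2) = 17205. By convexity Σ_i C(r_i, 2) ≥ 137·C(z/137, 2) = z(z − 137)/(2·137), giving z² − 137z − 137·186·185 ≤ 0 and hence z ≤ (1/2)[137 + √(18769 + 4·4714170)] = (1/2)[137 + √18875449] ≈ (1/2)(137 + 4344.5885) = 2240.7942.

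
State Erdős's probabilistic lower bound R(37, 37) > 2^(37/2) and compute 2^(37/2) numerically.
2^(37/2) = 370727.6001; so R(37, 37) > 370727.6001

Colour each edge of K_n uniformly at random with red/blue. The expected number of monochromatic K_37 is C(n, 37) · 2 · 2^(−C(37,2)). If C(n, 37) · 2^(1 − C(37,2)) < 1, then with positive probability no monochromatic K_37 exists, so R(37, 37) > n. The standard estimate C(n, 37) ≤ n^37/37! shows this inequality holds whenever n ≤ 2^(37/2) (since 37! · 2^(C(37,2) − 1) > 2^(37^2/2) ≥ n^37). Hence R(37, 37) > 2^(37/2) = 370727.6001.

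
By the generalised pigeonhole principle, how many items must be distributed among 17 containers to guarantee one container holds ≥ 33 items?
n = (33 − 1)·17 + 1 = 545

By the generalised pigeonhole principle, to guarantee some box contains ≥ r objects we need more than (r − 1) · k objects total. Threshold: n = (r − 1) · k + 1. With r = 33 and k = 17: n = 32 · 17 + 1 = 544 + 1 = 545. For n = 544 = 32 · 17, we can put exactly 32 objects in every box, avoiding 33 in any single one — so 545 is tight.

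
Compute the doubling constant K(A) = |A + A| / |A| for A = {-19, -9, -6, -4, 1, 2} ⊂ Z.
K = |A + A| / |A| = 19/6

Enumerate A + A = {a + b : a, b ∈ A}. With |A| = 6, there are |A|^2 = 36 ordered sum pairs; collecting distinct values, A + A = {-38, -28, -25, -23, -18, -17, -15, -13, -12, -10, -8, -7, -5, -4, -3, -2, 2, 3, 4}, so |A + A| = 19. Thus K = 19/6. For comparison, the minimum possible |A + A| over all 6-element sets is 2·6 − 1 = 11 (so min K = 11/6), attained only by arithmetic progressions.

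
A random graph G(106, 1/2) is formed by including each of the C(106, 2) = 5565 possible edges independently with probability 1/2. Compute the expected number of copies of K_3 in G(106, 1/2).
E[# K_3] = C(106, 3) · (1/2)^C(3, 2) = 192920 / 2^3 = 24115

For each 3-subset S of vertices (there are C(106, 3) = 192920 such S), let X_S = 1 if S induces a K_3 (all C(3, 2) = 3 edges present). Then P(X_S = 1) = (1/2)^3 = 1/8. By linearity of expectation, E[# K_3] = C(106, 3) · (1/2)^3 = 192920 / 8 = 24115.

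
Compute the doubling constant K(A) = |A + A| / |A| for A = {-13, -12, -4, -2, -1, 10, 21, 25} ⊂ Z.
K = |A + A| / |A| = 30/8 = 15/4

Enumerate A + A = {a + b : a, b ∈ A}. With |A| = 8, there are |A|^2 = 64 ordered sum pairs; collecting distinct values, A + A = {-26, -25, -24, -17, -16, -15, -14, -13, -8, -6, -5, -4, -3, -2, 6, 8, 9, 12, 13, 17, 19, 20, 21, 23, 24, 31, 35, 42, 46, 50}, so |A + A| = 30. Thus K = 30/8 = 15/4. For comparison, the minimum possible |A + A| over all 8-element sets is 2·8 − 1 = 15 (so min K = 15/8), attained only by arithmetic progressions.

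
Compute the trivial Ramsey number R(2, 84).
R(2, 84) = 84

R(2, k) = k for all k ≥ 2: in a 2-colouring of K_k, either some edge is red (a red K_2) or all edges are blue (a blue K_k). And K_{83} coloured all-blue has no blue K_84, so R(2, 84) > 83. Hence R(2, 84) = 84.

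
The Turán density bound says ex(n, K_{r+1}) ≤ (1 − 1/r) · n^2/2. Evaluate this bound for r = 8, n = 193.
Turán density bound = (7/8) · 193^2/2 = 260743/16 ≈ 16296.4375

Turán's theorem: ex(n, K_{r+1}) is achieved by the complete r-partite Turán graph T(n, r) with parts as balanced as possible, and is at most (1 − 1/r) · n^2/2. For r = 8, n = 193: the density bound is (7/8) · 37249/2 = 260743/16 ≈ 16296.4375. The integer-valued extremum is e(T(193, 8)) = 16296, which is strictly less than the density bound 260743/16 since 8 ∤ 193 (the parts of T(193, 8) cannot all be equal).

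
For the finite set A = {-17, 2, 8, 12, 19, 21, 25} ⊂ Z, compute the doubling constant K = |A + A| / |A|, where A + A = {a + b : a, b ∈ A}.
K = |A + A| / |A| = 25/7

Enumerate A + A = {a + b : a, b ∈ A}. With |A| = 7, there are |A|^2 = 49 ordered sum pairs; collecting distinct values, A + A = {-34, -15, -9, -5, 2, 4, 8, 10, 14, 16, 20, 21, 23, 24, 27, 29, 31, 33, 37, 38, 40, 42, 44, 46, 50}, so |A + A| = 25. Thus K = 25/7. For comparison, the minimum possible |A + A| over all 7-element sets is 2·7 − 1 = 13 (so min K = 13/7), attained only by arithmetic progressions.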